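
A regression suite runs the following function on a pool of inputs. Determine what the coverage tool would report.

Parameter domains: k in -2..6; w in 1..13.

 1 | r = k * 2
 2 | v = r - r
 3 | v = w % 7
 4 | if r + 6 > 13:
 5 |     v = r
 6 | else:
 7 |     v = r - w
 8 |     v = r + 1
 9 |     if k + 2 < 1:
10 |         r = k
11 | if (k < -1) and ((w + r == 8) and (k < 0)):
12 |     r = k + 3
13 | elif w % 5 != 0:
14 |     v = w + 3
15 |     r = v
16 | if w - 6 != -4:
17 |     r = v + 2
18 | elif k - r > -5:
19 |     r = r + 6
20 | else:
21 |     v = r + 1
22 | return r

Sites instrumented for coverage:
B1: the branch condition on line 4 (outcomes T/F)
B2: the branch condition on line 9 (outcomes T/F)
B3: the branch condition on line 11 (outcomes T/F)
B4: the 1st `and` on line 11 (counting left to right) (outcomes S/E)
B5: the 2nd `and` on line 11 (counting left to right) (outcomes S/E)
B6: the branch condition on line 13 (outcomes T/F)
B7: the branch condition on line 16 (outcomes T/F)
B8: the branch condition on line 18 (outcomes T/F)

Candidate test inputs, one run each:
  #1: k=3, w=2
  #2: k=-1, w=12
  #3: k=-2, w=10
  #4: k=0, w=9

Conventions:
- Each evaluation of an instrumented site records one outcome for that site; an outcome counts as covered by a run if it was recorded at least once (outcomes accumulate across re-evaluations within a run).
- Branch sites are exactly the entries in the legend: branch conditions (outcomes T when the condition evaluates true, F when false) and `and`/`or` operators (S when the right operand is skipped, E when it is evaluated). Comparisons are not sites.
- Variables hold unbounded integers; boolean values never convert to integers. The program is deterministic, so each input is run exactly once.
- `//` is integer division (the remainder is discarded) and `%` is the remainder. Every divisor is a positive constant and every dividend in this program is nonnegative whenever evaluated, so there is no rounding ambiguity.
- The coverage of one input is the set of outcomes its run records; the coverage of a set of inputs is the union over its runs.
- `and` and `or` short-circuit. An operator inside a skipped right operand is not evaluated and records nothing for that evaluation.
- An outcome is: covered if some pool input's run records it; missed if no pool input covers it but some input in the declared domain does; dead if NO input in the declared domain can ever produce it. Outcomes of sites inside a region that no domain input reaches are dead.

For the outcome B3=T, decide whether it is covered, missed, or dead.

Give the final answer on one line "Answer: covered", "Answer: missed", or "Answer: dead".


B3=T is recorded by pool input(s) 3 -> covered
Answer: covered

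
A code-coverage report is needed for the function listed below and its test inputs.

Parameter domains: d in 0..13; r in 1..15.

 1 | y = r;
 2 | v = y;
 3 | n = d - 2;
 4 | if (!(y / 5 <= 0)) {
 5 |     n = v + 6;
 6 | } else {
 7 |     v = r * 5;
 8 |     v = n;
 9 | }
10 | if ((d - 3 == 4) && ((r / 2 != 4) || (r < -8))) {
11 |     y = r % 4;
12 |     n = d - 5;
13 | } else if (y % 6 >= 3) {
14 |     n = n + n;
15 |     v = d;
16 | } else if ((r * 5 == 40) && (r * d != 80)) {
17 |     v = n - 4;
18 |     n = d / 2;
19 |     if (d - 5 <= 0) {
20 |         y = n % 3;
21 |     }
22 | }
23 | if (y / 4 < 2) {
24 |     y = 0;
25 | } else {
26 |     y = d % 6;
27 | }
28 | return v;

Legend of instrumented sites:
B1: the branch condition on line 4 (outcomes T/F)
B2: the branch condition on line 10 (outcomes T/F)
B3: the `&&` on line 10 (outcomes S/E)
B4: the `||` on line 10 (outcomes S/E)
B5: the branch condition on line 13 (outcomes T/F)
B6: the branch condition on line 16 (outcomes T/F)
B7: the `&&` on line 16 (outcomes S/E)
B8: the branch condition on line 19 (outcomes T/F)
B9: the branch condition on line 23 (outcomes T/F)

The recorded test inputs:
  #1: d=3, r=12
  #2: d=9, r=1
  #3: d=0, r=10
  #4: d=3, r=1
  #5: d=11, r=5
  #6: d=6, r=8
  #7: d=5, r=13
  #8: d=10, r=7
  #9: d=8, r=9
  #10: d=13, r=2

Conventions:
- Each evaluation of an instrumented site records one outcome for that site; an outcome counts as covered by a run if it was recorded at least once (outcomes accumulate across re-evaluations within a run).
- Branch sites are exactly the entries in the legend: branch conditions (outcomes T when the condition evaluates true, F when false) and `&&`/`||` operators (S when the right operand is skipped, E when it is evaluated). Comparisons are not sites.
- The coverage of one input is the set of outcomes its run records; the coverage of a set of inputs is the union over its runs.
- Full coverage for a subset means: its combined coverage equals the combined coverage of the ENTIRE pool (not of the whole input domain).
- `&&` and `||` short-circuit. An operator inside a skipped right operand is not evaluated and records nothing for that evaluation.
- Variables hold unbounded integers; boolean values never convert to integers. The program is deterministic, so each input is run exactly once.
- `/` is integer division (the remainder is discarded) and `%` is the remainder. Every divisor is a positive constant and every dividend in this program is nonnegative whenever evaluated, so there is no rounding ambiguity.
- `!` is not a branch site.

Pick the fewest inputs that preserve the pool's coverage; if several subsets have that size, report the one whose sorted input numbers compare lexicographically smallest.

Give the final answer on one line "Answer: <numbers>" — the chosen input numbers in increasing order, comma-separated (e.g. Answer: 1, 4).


input #1, d=3, r=12: events B1->T, B3->S, B2->F, B5->F, B7->S, B6->F, B9->F; outcomes B1=T, B2=F, B3=S, B5=F, B6=F, B7=S, B9=F
input #2, d=9, r=1: events B1->F, B3->S, B2->F, B5->F, B7->S, B6->F, B9->T; outcomes B1=F, B2=F, B3=S, B5=F, B6=F, B7=S, B9=T
input #3, d=0, r=10: events B1->T, B3->S, B2->F, B5->T, B9->F; outcomes B1=T, B2=F, B3=S, B5=T, B9=F
input #4, d=3, r=1: events B1->F, B3->S, B2->F, B5->F, B7->S, B6->F, B9->T; outcomes B1=F, B2=F, B3=S, B5=F, B6=F, B7=S, B9=T
input #5, d=11, r=5: events B1->T, B3->S, B2->F, B5->T, B9->T; outcomes B1=T, B2=F, B3=S, B5=T, B9=T
input #6, d=6, r=8: events B1->T, B3->S, B2->F, B5->F, B7->E, B6->T, B8->F, B9->F; outcomes B1=T, B2=F, B3=S, B5=F, B6=T, B7=E, B8=F, B9=F
input #7, d=5, r=13: events B1->T, B3->S, B2->F, B5->F, B7->S, B6->F, B9->F; outcomes B1=T, B2=F, B3=S, B5=F, B6=F, B7=S, B9=F
input #8, d=10, r=7: events B1->T, B3->S, B2->F, B5->F, B7->S, B6->F, B9->T; outcomes B1=T, B2=F, B3=S, B5=F, B6=F, B7=S, B9=T
input #9, d=8, r=9: events B1->T, B3->S, B2->F, B5->T, B9->F; outcomes B1=T, B2=F, B3=S, B5=T, B9=F
input #10, d=13, r=2: events B1->F, B3->S, B2->F, B5->F, B7->S, B6->F, B9->T; outcomes B1=F, B2=F, B3=S, B5=F, B6=F, B7=S, B9=T
pool-wide coverage (13 outcomes): B1=T, B1=F, B2=F, B3=S, B5=T, B5=F, B6=T, B6=F, B7=S, B7=E, B8=F, B9=T, B9=F
size 1 is not enough: best union over all size-1 subsets is 8/13
size 2 is not enough: best union over all size-2 subsets is 12/13
at size 3, {2, 3, 6} reaches all 13 outcomes; every lexicographically earlier size-3 subset fails
Answer: 2, 3, 6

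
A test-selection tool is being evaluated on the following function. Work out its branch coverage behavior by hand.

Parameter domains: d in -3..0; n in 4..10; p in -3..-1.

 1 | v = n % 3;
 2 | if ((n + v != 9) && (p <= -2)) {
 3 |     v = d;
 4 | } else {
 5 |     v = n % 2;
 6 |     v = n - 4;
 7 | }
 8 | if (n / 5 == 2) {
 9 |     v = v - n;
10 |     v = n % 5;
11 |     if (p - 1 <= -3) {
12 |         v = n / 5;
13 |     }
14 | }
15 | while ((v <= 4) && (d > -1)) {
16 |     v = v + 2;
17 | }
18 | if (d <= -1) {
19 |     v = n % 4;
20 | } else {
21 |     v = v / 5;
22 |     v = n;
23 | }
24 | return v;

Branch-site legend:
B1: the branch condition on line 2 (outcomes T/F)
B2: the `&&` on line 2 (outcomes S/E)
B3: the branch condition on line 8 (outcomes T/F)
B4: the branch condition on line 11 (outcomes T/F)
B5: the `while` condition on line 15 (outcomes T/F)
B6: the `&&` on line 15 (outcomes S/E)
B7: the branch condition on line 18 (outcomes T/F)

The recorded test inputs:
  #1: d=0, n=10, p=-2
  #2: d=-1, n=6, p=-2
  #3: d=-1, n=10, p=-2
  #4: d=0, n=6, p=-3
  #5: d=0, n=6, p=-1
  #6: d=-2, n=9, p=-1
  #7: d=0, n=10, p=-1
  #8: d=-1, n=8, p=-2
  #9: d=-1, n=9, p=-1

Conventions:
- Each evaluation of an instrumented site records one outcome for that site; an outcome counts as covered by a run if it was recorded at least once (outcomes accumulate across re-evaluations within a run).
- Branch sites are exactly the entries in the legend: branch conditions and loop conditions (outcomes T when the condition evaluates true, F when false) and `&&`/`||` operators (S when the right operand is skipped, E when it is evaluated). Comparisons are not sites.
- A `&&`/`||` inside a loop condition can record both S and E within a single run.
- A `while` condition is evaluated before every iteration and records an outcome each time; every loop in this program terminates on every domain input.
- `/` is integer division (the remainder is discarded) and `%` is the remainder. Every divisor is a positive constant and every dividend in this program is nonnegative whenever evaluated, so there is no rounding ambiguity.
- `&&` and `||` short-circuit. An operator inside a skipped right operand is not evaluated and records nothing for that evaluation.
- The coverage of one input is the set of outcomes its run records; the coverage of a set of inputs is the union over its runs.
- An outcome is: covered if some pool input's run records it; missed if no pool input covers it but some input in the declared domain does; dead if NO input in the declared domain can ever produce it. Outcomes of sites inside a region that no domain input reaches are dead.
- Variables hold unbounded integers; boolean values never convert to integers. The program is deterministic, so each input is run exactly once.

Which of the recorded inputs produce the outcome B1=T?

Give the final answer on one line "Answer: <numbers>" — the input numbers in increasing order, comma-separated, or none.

input #1 (d=0, n=10, p=-2): records B1=T
input #2 (d=-1, n=6, p=-2): records B1=T
input #3 (d=-1, n=10, p=-2): records B1=T
input #4 (d=0, n=6, p=-3): records B1=T
input #5 (d=0, n=6, p=-1): does not record B1=T
input #6 (d=-2, n=9, p=-1): does not record B1=T
input #7 (d=0, n=10, p=-1): does not record B1=T
input #8 (d=-1, n=8, p=-2): records B1=T
input #9 (d=-1, n=9, p=-1): does not record B1=T

Answer: 1, 2, 3, 4, 8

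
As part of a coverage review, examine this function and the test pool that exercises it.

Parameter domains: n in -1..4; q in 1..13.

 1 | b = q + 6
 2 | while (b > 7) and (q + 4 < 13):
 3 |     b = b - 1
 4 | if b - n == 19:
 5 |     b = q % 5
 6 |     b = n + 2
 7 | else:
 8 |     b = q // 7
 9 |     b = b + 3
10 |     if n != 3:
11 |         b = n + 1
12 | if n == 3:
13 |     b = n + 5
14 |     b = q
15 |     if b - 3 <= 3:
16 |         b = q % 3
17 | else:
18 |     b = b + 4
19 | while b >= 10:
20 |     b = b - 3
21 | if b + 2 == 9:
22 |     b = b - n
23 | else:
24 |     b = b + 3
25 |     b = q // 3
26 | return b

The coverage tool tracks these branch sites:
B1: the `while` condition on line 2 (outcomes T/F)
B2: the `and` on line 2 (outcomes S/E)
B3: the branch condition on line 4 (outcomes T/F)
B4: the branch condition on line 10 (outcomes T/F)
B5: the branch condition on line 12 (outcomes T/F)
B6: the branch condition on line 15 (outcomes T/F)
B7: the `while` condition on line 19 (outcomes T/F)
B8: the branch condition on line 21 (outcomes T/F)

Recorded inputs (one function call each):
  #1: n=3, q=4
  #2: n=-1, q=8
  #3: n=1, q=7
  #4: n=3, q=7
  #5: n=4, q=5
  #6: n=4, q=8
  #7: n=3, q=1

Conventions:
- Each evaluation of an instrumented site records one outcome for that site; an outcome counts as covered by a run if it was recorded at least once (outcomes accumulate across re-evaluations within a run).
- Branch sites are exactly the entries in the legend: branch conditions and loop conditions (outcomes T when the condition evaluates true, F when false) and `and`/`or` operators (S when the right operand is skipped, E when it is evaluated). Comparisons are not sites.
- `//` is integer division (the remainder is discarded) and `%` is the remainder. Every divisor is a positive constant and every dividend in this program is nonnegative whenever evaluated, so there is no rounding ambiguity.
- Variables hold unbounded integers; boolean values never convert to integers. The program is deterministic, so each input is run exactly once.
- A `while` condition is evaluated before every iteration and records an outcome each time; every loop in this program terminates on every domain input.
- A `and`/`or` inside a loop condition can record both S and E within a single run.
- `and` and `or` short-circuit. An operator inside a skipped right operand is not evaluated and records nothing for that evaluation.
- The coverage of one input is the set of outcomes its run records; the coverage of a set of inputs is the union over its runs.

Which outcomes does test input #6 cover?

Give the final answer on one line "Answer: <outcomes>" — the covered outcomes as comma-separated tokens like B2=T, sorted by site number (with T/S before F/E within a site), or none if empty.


Event log for input #6 (n=4, q=8):
  B2->E, B1->T, B2->E, B1->T, B2->E, B1->T, B2->E, B1->T, B2->E, B1->T
  B2->E, B1->T, B2->E, B1->T, B2->S, B1->F, B3->F, B4->T, B5->F, B7->F
  B8->F
deduplicating events, the covered set is: B1=T, B1=F, B2=S, B2=E, B3=F, B4=T, B5=F, B7=F, B8=F
Answer: B1=T, B1=F, B2=S, B2=E, B3=F, B4=T, B5=F, B7=F, B8=F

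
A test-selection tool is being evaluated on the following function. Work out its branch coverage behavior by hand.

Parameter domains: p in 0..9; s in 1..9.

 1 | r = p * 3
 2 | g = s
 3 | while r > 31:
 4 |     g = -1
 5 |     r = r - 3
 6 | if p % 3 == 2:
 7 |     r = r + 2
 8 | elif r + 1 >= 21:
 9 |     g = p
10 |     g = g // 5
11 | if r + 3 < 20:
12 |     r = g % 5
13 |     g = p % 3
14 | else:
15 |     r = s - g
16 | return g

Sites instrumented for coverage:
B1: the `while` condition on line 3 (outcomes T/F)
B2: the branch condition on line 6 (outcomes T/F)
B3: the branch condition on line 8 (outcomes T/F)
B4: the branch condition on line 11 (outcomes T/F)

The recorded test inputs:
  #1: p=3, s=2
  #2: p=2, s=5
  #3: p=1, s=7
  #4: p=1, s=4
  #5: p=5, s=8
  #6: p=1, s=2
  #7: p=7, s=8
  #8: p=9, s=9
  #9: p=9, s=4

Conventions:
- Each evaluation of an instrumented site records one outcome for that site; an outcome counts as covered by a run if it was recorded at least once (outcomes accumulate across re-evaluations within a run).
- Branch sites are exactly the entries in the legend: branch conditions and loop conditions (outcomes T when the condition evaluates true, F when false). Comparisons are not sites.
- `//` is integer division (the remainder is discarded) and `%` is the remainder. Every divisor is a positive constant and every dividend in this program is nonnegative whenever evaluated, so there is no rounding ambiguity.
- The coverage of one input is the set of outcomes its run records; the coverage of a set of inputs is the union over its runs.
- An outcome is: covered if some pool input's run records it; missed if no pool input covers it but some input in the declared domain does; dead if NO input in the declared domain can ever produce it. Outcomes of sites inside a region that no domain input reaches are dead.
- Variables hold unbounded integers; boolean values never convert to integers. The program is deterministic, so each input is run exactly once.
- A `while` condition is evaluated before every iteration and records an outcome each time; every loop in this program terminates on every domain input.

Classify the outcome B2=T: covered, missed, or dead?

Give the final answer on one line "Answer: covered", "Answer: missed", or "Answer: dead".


B2=T is recorded by pool input(s) 2, 5 -> covered
Answer: covered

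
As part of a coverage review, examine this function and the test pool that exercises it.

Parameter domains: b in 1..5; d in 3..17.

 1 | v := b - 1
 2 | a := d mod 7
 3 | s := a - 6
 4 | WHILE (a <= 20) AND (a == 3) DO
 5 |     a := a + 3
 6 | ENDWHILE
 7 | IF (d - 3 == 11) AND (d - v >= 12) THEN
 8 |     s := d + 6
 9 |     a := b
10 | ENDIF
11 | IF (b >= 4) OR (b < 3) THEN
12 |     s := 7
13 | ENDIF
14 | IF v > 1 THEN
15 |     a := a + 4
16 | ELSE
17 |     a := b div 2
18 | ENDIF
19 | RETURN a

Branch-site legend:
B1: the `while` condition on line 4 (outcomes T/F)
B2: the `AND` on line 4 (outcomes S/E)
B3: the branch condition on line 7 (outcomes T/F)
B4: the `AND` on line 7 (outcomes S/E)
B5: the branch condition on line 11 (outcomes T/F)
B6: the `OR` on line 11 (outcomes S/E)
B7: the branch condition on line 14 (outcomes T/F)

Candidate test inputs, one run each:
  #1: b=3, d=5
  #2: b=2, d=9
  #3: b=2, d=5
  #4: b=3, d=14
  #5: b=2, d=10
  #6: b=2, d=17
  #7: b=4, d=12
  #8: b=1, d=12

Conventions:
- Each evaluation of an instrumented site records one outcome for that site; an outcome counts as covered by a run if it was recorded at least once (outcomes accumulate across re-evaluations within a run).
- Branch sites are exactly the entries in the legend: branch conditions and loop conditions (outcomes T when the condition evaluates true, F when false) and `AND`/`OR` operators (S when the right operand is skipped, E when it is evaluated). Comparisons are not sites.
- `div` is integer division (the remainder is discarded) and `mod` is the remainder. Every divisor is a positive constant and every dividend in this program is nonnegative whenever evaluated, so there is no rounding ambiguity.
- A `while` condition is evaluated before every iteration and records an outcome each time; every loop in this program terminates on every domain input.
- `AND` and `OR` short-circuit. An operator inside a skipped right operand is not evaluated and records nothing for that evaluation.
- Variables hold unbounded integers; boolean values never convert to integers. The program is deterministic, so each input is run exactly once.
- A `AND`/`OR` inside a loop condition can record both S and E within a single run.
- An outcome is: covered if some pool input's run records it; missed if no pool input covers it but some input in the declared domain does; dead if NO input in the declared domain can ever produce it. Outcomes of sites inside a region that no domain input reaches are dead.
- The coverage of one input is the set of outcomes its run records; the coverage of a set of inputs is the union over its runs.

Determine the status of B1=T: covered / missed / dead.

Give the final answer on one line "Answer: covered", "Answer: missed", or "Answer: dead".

B1=T is recorded by pool input(s) 5, 6 -> covered

Answer: covered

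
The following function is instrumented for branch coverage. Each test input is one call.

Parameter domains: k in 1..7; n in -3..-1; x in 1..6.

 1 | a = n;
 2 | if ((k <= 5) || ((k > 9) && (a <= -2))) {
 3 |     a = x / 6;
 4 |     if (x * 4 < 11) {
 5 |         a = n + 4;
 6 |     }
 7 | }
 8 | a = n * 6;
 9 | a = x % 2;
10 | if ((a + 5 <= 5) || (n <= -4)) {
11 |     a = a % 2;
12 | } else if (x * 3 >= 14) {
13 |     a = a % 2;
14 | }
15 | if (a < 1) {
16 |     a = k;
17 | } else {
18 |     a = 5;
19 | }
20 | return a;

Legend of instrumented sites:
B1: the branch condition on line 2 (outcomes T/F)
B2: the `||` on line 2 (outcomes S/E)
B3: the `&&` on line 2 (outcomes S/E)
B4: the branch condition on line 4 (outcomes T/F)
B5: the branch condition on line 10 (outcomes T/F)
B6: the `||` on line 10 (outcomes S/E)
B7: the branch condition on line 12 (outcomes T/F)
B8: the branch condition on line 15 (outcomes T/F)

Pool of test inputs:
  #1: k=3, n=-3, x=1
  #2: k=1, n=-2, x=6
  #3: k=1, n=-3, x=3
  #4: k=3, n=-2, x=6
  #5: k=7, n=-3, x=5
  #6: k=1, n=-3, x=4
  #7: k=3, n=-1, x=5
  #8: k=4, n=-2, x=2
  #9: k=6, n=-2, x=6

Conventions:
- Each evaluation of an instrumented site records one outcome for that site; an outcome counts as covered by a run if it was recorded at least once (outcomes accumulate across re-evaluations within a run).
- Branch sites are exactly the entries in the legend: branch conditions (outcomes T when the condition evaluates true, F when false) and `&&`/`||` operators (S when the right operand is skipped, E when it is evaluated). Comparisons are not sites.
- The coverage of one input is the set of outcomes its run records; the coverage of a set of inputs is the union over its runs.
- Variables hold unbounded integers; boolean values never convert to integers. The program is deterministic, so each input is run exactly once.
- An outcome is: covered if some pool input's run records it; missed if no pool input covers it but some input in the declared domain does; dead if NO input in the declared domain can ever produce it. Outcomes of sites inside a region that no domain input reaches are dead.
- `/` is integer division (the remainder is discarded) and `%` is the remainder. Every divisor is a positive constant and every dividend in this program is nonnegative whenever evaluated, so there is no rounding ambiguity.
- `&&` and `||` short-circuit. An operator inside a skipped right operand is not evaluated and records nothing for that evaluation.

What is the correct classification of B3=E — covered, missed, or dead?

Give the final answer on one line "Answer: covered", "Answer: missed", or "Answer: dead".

no pool input records B3=E
checking all 126 inputs in the declared domain: B3=E is never recorded -> dead

Answer: dead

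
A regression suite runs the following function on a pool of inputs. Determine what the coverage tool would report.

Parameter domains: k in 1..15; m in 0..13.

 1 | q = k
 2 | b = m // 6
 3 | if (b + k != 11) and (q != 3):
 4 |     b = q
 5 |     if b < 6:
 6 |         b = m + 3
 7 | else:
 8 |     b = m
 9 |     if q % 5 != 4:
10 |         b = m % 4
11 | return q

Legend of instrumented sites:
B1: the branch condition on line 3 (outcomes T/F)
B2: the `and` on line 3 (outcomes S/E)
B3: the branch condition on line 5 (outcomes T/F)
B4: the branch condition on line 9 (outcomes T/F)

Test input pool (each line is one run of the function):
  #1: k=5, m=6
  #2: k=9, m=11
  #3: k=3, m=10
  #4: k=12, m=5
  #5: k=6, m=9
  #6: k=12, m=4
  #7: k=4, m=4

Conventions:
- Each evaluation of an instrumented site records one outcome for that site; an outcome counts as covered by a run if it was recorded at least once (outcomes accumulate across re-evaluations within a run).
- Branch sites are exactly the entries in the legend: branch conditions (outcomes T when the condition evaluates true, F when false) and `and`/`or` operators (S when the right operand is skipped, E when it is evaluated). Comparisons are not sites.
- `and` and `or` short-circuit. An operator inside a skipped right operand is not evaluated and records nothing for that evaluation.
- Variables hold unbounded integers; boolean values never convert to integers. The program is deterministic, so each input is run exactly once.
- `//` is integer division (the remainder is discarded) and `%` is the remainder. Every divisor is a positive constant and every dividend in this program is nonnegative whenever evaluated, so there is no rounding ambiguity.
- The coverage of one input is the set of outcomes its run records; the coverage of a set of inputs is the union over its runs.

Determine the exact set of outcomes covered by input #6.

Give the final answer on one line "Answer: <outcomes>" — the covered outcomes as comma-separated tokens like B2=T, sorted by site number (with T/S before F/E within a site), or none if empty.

Tracing the run of input #6 (k=12, m=4):
  B2->E, B1->T, B3->F
as a set, this run covers: B1=T, B2=E, B3=F

Answer: B1=T, B2=E, B3=F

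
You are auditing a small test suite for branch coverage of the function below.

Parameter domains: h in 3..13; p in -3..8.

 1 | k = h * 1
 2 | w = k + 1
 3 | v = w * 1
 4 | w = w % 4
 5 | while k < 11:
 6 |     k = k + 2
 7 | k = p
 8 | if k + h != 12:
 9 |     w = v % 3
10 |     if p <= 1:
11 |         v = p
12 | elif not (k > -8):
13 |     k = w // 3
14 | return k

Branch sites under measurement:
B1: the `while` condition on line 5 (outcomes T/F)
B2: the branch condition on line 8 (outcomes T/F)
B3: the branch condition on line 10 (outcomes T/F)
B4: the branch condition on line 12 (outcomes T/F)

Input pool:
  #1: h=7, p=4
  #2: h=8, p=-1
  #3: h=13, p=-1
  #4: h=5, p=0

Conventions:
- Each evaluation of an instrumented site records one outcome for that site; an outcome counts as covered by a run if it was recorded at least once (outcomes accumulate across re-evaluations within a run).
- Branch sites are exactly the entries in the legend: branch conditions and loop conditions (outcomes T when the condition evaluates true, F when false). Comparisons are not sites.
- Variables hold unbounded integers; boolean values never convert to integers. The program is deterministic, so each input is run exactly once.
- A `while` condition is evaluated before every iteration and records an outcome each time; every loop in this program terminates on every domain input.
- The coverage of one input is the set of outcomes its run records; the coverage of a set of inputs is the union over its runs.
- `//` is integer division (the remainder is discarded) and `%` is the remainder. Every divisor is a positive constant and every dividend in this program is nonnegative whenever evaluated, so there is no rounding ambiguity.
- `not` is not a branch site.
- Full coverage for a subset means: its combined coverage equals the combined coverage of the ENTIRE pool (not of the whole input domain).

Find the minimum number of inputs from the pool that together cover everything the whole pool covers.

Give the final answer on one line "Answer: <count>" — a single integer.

run #1 (h=7, p=4) runs B1->T, B1->T, B1->F, B2->T, B3->F; records B1=T, B1=F, B2=T, B3=F
run #2 (h=8, p=-1) runs B1->T, B1->T, B1->F, B2->T, B3->T; records B1=T, B1=F, B2=T, B3=T
run #3 (h=13, p=-1) runs B1->F, B2->F, B4->F; records B1=F, B2=F, B4=F
run #4 (h=5, p=0) runs B1->T, B1->T, B1->T, B1->F, B2->T, B3->T; records B1=T, B1=F, B2=T, B3=T
pool-wide coverage (7 outcomes): B1=T, B1=F, B2=T, B2=F, B3=T, B3=F, B4=F
no size-1 subset reaches all 7 outcomes (best union: 4/7)
no size-2 subset reaches all 7 outcomes (best union: 6/7)
the canonical winner is {1, 2, 3}: size 3, full 7-outcome coverage, earliest index list among size-3 covers

Answer: 3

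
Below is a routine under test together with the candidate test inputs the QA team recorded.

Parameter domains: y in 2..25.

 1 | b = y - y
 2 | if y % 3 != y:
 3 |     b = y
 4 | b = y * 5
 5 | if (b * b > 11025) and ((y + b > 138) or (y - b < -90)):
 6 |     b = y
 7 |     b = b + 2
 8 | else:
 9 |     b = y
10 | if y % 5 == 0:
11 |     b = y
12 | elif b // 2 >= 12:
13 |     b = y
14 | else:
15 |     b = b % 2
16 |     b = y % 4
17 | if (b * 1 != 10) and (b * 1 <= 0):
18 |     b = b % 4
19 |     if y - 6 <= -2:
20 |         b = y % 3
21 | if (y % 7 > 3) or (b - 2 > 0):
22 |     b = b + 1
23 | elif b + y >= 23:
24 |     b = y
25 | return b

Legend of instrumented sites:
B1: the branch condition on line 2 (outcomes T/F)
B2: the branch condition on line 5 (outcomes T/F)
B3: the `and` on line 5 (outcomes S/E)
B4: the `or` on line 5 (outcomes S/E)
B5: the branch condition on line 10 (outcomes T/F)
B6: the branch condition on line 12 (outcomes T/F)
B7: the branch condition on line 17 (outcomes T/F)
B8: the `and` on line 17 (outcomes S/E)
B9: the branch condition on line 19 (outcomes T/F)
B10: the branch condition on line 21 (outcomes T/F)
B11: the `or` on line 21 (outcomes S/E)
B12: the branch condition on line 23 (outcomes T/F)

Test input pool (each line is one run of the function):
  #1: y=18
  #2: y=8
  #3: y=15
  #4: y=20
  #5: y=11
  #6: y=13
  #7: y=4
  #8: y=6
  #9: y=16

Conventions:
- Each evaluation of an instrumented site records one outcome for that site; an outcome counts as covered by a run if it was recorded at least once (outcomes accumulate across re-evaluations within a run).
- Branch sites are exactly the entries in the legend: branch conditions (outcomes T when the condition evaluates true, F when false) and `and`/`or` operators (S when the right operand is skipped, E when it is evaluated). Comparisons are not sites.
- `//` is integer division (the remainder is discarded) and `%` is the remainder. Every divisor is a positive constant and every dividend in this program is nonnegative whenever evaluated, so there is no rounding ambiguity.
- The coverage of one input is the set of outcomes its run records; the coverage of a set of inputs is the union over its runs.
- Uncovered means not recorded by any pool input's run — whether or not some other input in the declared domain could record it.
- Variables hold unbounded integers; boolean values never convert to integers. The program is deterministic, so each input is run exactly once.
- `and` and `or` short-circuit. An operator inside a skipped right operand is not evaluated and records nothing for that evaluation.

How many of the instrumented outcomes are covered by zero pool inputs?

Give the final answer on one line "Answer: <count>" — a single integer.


input #1, y=18: events B1->T, B3->S, B2->F, B5->F, B6->F, B8->E, B7->F, B11->S, B10->T; outcomes B1=T, B2=F, B3=S, B5=F, B6=F, B7=F, B8=E, B10=T, B11=S
input #2, y=8: events B1->T, B3->S, B2->F, B5->F, B6->F, B8->E, B7->T, B9->F, B11->E, B10->F, B12->F; outcomes B1=T, B2=F, B3=S, B5=F, B6=F, B7=T, B8=E, B9=F, B10=F, B11=E, B12=F
input #3, y=15: events B1->T, B3->S, B2->F, B5->T, B8->E, B7->F, B11->E, B10->T; outcomes B1=T, B2=F, B3=S, B5=T, B7=F, B8=E, B10=T, B11=E
input #4, y=20: events B1->T, B3->S, B2->F, B5->T, B8->E, B7->F, B11->S, B10->T; outcomes B1=T, B2=F, B3=S, B5=T, B7=F, B8=E, B10=T, B11=S
input #5, y=11: events B1->T, B3->S, B2->F, B5->F, B6->F, B8->E, B7->F, B11->S, B10->T; outcomes B1=T, B2=F, B3=S, B5=F, B6=F, B7=F, B8=E, B10=T, B11=S
input #6, y=13: events B1->T, B3->S, B2->F, B5->F, B6->F, B8->E, B7->F, B11->S, B10->T; outcomes B1=T, B2=F, B3=S, B5=F, B6=F, B7=F, B8=E, B10=T, B11=S
input #7, y=4: events B1->T, B3->S, B2->F, B5->F, B6->F, B8->E, B7->T, B9->T, B11->S, B10->T; outcomes B1=T, B2=F, B3=S, B5=F, B6=F, B7=T, B8=E, B9=T, B10=T, B11=S
input #8, y=6: events B1->T, B3->S, B2->F, B5->F, B6->F, B8->E, B7->F, B11->S, B10->T; outcomes B1=T, B2=F, B3=S, B5=F, B6=F, B7=F, B8=E, B10=T, B11=S
input #9, y=16: events B1->T, B3->S, B2->F, B5->F, B6->F, B8->E, B7->T, B9->F, B11->E, B10->F, B12->F; outcomes B1=T, B2=F, B3=S, B5=F, B6=F, B7=T, B8=E, B9=F, B10=F, B11=E, B12=F
union over the pool: B1=T, B2=F, B3=S, B5=T, B5=F, B6=F, B7=T, B7=F, B8=E, B9=T, B9=F, B10=T, B10=F, B11=S, B11=E, B12=F
uncovered (8 of 24): B1=F, B2=T, B3=E, B4=S, B4=E, B6=T, B8=S, B12=T
Answer: 8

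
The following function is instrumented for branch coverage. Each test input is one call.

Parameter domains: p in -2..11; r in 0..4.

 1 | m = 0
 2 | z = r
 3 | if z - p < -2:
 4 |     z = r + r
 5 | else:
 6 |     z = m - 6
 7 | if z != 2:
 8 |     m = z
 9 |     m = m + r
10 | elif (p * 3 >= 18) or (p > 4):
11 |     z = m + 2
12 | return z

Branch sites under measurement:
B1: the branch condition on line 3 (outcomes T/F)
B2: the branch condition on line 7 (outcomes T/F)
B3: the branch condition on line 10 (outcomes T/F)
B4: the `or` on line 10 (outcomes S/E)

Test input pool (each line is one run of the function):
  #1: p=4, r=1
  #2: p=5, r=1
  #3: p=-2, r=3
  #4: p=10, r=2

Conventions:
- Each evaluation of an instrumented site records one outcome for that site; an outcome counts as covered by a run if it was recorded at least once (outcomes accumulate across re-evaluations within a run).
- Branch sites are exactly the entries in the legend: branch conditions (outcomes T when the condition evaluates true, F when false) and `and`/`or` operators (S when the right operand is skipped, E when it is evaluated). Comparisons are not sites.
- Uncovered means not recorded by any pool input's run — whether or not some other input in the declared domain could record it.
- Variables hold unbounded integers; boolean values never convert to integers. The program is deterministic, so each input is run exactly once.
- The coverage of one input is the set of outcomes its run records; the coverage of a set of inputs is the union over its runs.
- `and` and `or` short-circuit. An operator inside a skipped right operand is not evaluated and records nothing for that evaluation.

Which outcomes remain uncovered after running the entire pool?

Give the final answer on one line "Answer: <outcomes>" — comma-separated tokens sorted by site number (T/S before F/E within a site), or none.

input #1 (p=4, r=1): events B1->T, B2->F, B4->E, B3->F; covers B1=T, B2=F, B3=F, B4=E
input #2 (p=5, r=1): events B1->T, B2->F, B4->E, B3->T; covers B1=T, B2=F, B3=T, B4=E
input #3 (p=-2, r=3): events B1->F, B2->T; covers B1=F, B2=T
input #4 (p=10, r=2): events B1->T, B2->T; covers B1=T, B2=T
union over the pool: B1=T, B1=F, B2=T, B2=F, B3=T, B3=F, B4=E
uncovered (1 of 8): B4=S

Answer: B4=S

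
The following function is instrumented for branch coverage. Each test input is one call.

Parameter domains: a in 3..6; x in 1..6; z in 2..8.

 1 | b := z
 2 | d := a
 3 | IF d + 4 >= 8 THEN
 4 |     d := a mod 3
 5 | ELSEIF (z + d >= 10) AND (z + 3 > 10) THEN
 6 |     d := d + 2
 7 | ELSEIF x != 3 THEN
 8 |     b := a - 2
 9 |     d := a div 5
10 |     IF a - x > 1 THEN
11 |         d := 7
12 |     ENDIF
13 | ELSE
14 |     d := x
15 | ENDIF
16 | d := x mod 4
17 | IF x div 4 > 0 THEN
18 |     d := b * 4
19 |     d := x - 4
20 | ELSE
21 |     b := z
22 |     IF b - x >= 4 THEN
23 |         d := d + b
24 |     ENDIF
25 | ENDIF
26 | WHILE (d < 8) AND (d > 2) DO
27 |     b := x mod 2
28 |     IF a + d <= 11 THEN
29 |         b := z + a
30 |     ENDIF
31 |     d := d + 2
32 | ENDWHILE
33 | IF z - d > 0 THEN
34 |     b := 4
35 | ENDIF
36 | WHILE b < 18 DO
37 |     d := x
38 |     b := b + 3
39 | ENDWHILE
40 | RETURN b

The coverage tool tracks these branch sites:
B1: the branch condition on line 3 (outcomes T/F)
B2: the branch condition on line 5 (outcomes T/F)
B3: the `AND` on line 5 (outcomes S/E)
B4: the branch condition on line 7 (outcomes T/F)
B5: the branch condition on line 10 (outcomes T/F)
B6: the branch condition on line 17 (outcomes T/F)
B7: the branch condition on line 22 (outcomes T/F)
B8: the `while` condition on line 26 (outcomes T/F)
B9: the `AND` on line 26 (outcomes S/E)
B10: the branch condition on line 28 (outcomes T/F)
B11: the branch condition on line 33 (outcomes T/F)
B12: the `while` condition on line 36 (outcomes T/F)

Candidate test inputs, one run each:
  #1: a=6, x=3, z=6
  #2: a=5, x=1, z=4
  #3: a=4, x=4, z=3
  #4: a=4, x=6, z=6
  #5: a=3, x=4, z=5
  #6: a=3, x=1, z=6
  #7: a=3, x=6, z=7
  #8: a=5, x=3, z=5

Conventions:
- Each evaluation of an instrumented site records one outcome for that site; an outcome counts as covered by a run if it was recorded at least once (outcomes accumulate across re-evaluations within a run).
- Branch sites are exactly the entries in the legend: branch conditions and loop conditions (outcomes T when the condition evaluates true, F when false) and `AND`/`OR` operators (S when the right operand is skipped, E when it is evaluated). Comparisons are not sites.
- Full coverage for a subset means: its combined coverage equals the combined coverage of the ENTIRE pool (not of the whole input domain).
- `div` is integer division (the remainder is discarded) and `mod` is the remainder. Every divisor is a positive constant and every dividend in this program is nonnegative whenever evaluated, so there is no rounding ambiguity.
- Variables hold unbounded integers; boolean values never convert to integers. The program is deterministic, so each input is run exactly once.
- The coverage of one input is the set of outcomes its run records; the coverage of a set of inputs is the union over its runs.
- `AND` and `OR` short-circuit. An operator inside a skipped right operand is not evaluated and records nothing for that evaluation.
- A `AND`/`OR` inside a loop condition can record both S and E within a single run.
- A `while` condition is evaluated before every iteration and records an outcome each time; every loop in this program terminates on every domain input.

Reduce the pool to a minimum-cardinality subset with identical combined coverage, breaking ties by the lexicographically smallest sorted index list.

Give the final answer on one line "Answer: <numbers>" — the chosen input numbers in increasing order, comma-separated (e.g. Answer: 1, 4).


test 1 (a=6, x=3, z=6) hits B1=T, B6=F, B7=F, B8=T, B8=F, B9=S, B9=E, B10=T, B10=F, B11=F, B12=T, B12=F
test 2 (a=5, x=1, z=4) hits B1=T, B6=F, B7=F, B8=F, B9=E, B11=T, B12=T, B12=F
test 3 (a=4, x=4, z=3) hits B1=T, B6=T, B8=F, B9=E, B11=T, B12=T, B12=F
test 4 (a=4, x=6, z=6) hits B1=T, B6=T, B8=F, B9=E, B11=T, B12=T, B12=F
test 5 (a=3, x=4, z=5) hits B1=F, B2=F, B3=S, B4=T, B5=F, B6=T, B8=F, B9=E, B11=T, B12=T, B12=F
test 6 (a=3, x=1, z=6) hits B1=F, B2=F, B3=S, B4=T, B5=T, B6=F, B7=T, B8=T, B8=F, B9=S, B9=E, B10=T, B11=F, B12=T, B12=F
test 7 (a=3, x=6, z=7) hits B1=F, B2=F, B3=E, B4=T, B5=F, B6=T, B8=F, B9=E, B11=T, B12=T, B12=F
test 8 (a=5, x=3, z=5) hits B1=T, B6=F, B7=F, B8=T, B8=F, B9=S, B9=E, B10=T, B10=F, B11=F, B12=T, B12=F
together the pool reaches 22 outcomes: B1=T, B1=F, B2=F, B3=S, B3=E, B4=T, B5=T, B5=F, B6=T, B6=F, B7=T, B7=F, B8=T, B8=F, B9=S, B9=E, B10=T, B10=F, B11=T, B11=F, B12=T, B12=F
size 1 is not enough: best union over all size-1 subsets is 15/22
size 2 is not enough: best union over all size-2 subsets is 19/22
at size 3, {1, 6, 7} reaches all 22 outcomes; every lexicographically earlier size-3 subset fails
Answer: 1, 6, 7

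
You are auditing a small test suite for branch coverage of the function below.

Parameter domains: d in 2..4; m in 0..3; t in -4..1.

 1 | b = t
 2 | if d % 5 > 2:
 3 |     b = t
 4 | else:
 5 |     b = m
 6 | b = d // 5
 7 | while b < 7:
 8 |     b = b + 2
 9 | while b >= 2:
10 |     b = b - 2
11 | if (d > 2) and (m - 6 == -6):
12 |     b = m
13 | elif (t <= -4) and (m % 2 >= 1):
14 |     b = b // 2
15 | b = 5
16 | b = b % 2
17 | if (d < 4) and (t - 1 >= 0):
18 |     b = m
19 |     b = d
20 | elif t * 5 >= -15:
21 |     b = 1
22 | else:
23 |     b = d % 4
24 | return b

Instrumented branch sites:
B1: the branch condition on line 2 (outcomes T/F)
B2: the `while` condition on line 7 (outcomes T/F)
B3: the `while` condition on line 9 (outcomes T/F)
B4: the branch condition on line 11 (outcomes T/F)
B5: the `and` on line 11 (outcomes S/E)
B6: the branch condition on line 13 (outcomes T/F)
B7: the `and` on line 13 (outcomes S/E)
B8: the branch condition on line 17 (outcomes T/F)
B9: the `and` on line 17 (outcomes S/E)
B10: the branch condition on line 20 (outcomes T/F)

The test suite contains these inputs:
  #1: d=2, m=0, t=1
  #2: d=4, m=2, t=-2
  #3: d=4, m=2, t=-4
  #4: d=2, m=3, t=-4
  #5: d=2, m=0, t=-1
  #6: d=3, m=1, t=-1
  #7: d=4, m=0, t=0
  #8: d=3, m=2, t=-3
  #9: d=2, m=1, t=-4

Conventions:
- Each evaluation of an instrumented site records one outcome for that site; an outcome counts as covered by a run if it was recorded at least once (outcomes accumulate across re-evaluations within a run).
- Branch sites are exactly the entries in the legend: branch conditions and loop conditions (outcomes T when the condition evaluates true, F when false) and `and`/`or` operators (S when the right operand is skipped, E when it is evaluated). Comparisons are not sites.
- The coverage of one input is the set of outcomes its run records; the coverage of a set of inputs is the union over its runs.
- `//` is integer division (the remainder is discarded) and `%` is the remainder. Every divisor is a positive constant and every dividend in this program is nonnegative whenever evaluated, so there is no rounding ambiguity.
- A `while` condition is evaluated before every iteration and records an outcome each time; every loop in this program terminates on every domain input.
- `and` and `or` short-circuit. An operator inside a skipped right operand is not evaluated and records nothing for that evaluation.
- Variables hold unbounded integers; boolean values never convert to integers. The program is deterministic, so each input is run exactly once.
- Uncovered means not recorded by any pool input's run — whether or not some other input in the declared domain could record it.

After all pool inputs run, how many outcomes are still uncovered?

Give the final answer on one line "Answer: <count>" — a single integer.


test 1 (d=2, m=0, t=1) fires B1->F, B2->T, B2->T, B2->T, B2->T, B2->F, B3->T, B3->T, B3->T, B3->T, B3->F, B5->S, B4->F, B7->S, ...; hits B1=F, B2=T, B2=F, B3=T, B3=F, B4=F, B5=S, B6=F, B7=S, B8=T, B9=E
test 2 (d=4, m=2, t=-2) fires B1->T, B2->T, B2->T, B2->T, B2->T, B2->F, B3->T, B3->T, B3->T, B3->T, B3->F, B5->E, B4->F, B7->S, ...; hits B1=T, B2=T, B2=F, B3=T, B3=F, B4=F, B5=E, B6=F, B7=S, B8=F, B9=S, B10=T
test 3 (d=4, m=2, t=-4) fires B1->T, B2->T, B2->T, B2->T, B2->T, B2->F, B3->T, B3->T, B3->T, B3->T, B3->F, B5->E, B4->F, B7->E, ...; hits B1=T, B2=T, B2=F, B3=T, B3=F, B4=F, B5=E, B6=F, B7=E, B8=F, B9=S, B10=F
test 4 (d=2, m=3, t=-4) fires B1->F, B2->T, B2->T, B2->T, B2->T, B2->F, B3->T, B3->T, B3->T, B3->T, B3->F, B5->S, B4->F, B7->E, ...; hits B1=F, B2=T, B2=F, B3=T, B3=F, B4=F, B5=S, B6=T, B7=E, B8=F, B9=E, B10=F
test 5 (d=2, m=0, t=-1) fires B1->F, B2->T, B2->T, B2->T, B2->T, B2->F, B3->T, B3->T, B3->T, B3->T, B3->F, B5->S, B4->F, B7->S, ...; hits B1=F, B2=T, B2=F, B3=T, B3=F, B4=F, B5=S, B6=F, B7=S, B8=F, B9=E, B10=T
test 6 (d=3, m=1, t=-1) fires B1->T, B2->T, B2->T, B2->T, B2->T, B2->F, B3->T, B3->T, B3->T, B3->T, B3->F, B5->E, B4->F, B7->S, ...; hits B1=T, B2=T, B2=F, B3=T, B3=F, B4=F, B5=E, B6=F, B7=S, B8=F, B9=E, B10=T
test 7 (d=4, m=0, t=0) fires B1->T, B2->T, B2->T, B2->T, B2->T, B2->F, B3->T, B3->T, B3->T, B3->T, B3->F, B5->E, B4->T, B9->S, ...; hits B1=T, B2=T, B2=F, B3=T, B3=F, B4=T, B5=E, B8=F, B9=S, B10=T
test 8 (d=3, m=2, t=-3) fires B1->T, B2->T, B2->T, B2->T, B2->T, B2->F, B3->T, B3->T, B3->T, B3->T, B3->F, B5->E, B4->F, B7->S, ...; hits B1=T, B2=T, B2=F, B3=T, B3=F, B4=F, B5=E, B6=F, B7=S, B8=F, B9=E, B10=T
test 9 (d=2, m=1, t=-4) fires B1->F, B2->T, B2->T, B2->T, B2->T, B2->F, B3->T, B3->T, B3->T, B3->T, B3->F, B5->S, B4->F, B7->E, ...; hits B1=F, B2=T, B2=F, B3=T, B3=F, B4=F, B5=S, B6=T, B7=E, B8=F, B9=E, B10=F
union over the pool: B1=T, B1=F, B2=T, B2=F, B3=T, B3=F, B4=T, B4=F, B5=S, B5=E, B6=T, B6=F, B7=S, B7=E, B8=T, B8=F, B9=S, B9=E, B10=T, B10=F
uncovered (0 of 20): none
Answer: 0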